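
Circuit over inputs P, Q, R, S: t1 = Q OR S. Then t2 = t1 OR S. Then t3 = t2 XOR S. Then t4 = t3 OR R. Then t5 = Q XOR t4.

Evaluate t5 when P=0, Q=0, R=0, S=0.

t1 = 0 OR 0 = 0
t2 = 0 OR 0 = 0
t3 = 0 XOR 0 = 0
t4 = 0 OR 0 = 0
t5 = 0 XOR 0 = 0

0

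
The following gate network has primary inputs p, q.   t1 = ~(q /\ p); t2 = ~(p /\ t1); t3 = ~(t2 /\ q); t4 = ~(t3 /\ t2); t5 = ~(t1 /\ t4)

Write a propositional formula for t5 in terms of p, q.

~((~(q /\ p)) /\ (~((~((~(p /\ (~(q /\ p)))) /\ q)) /\ (~(p /\ (~(q /\ p)))))))

t1 = ~(q /\ p)
t2 = ~(p /\ t1) = ~(p /\ (~(q /\ p)))
t3 = ~(t2 /\ q) = ~((~(p /\ (~(q /\ p)))) /\ q)
t4 = ~(t3 /\ t2) = ~((~((~(p /\ (~(q /\ p)))) /\ q)) /\ (~(p /\ (~(q /\ p)))))
t5 = ~(t1 /\ t4) = ~((~(q /\ p)) /\ (~((~((~(p /\ (~(q /\ p)))) /\ q)) /\ (~(p /\ (~(q /\ p)))))))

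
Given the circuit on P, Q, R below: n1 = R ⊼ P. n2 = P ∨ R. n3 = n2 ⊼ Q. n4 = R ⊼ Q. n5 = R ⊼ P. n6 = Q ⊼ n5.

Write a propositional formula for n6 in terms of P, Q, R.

Q ⊼ (R ⊼ P)

n5 = R ⊼ P
n6 = Q ⊼ n5 = Q ⊼ (R ⊼ P)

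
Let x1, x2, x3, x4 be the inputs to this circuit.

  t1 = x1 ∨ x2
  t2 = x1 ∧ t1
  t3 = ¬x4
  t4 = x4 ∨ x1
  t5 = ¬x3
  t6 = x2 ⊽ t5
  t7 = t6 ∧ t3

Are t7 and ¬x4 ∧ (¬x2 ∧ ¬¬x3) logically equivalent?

t3 = ¬x4
t5 = ¬x3
t6 = x2 ⊽ t5 = x2 ⊽ ¬x3
t7 = t6 ∧ t3 = (x2 ⊽ ¬x3) ∧ ¬x4
At x1=0, x2=0, x3=0, x4=0: circuit gives 0, formula gives 0.
At x1=0, x2=0, x3=1, x4=0: circuit gives 1, formula gives 1.
Agrees on all 16 inputs.

Yes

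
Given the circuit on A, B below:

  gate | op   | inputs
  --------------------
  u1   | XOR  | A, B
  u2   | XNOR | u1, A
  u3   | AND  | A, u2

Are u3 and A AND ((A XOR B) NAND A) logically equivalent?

u1 = A XOR B
u2 = u1 XNOR A = (A XOR B) XNOR A
u3 = A AND u2 = A AND ((A XOR B) XNOR A)
At A=1, B=0: circuit gives 1, formula gives 0.

No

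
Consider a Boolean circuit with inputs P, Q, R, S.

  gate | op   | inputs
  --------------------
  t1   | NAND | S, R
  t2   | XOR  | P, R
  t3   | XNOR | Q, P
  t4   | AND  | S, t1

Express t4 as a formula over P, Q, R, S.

S AND (S NAND R)

t1 = S NAND R
t4 = S AND t1 = S AND (S NAND R)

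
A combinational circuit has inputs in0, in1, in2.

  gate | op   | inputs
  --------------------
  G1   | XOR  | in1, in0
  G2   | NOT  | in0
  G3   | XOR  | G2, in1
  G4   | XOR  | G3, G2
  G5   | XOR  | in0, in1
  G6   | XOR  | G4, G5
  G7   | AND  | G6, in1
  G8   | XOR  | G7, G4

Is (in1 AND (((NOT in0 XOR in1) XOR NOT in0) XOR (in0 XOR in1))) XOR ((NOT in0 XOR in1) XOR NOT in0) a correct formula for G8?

Yes

G2 = NOT in0
G3 = G2 XOR in1 = NOT in0 XOR in1
G4 = G3 XOR G2 = (NOT in0 XOR in1) XOR NOT in0
G5 = in0 XOR in1
G6 = G4 XOR G5 = ((NOT in0 XOR in1) XOR NOT in0) XOR (in0 XOR in1)
G7 = G6 AND in1 = (((NOT in0 XOR in1) XOR NOT in0) XOR (in0 XOR in1)) AND in1
G8 = G7 XOR G4 = ((((NOT in0 XOR in1) XOR NOT in0) XOR (in0 XOR in1)) AND in1) XOR ((NOT in0 XOR in1) XOR NOT in0)
At in0=0, in1=0, in2=0: circuit gives 0, formula gives 0.
At in0=0, in1=1, in2=0: circuit gives 1, formula gives 1.
Agrees on all 8 inputs.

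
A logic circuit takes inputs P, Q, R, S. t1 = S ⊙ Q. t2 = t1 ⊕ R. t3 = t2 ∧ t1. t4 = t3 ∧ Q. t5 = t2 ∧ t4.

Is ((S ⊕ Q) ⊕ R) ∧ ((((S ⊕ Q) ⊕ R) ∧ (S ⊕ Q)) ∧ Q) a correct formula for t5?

t1 = S ⊙ Q
t2 = t1 ⊕ R = (S ⊙ Q) ⊕ R
t3 = t2 ∧ t1 = ((S ⊙ Q) ⊕ R) ∧ (S ⊙ Q)
t4 = t3 ∧ Q = (((S ⊙ Q) ⊕ R) ∧ (S ⊙ Q)) ∧ Q
t5 = t2 ∧ t4 = ((S ⊙ Q) ⊕ R) ∧ ((((S ⊙ Q) ⊕ R) ∧ (S ⊙ Q)) ∧ Q)
At P=0, Q=1, R=0, S=0: circuit gives 0, formula gives 1.

No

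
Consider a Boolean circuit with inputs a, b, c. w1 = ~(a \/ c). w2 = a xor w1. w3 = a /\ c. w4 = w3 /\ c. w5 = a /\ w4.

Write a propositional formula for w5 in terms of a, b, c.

a /\ ((a /\ c) /\ c)

w3 = a /\ c
w4 = w3 /\ c = (a /\ c) /\ c
w5 = a /\ w4 = a /\ ((a /\ c) /\ c)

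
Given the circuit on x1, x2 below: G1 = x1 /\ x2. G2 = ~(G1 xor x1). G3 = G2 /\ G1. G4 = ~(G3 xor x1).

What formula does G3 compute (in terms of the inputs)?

G1 = x1 /\ x2
G2 = ~(G1 xor x1) = ~((x1 /\ x2) xor x1)
G3 = G2 /\ G1 = (~((x1 /\ x2) xor x1)) /\ (x1 /\ x2)

(~((x1 /\ x2) xor x1)) /\ (x1 /\ x2)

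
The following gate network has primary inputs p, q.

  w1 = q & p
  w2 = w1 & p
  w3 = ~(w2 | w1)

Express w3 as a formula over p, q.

~(((q & p) & p) | (q & p))

w1 = q & p
w2 = w1 & p = (q & p) & p
w3 = ~(w2 | w1) = ~(((q & p) & p) | (q & p))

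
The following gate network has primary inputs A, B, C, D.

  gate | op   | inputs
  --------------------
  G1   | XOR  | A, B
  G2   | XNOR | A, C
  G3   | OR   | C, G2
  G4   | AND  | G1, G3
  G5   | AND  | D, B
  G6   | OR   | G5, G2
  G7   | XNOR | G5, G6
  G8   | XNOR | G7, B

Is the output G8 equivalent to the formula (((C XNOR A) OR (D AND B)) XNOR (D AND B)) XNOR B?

Yes

G2 = A XNOR C
G5 = D AND B
G6 = G5 OR G2 = (D AND B) OR (A XNOR C)
G7 = G5 XNOR G6 = (D AND B) XNOR ((D AND B) OR (A XNOR C))
G8 = G7 XNOR B = ((D AND B) XNOR ((D AND B) OR (A XNOR C))) XNOR B
At A=0, B=0, C=1, D=0: circuit gives 0, formula gives 0.
At A=0, B=0, C=0, D=0: circuit gives 1, formula gives 1.
Agrees on all 16 inputs.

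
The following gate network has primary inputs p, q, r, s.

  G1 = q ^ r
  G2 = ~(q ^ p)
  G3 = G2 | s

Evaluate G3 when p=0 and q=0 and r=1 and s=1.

G2 = ~(0 ^ 0) = 1
G3 = 1 | 1 = 1

1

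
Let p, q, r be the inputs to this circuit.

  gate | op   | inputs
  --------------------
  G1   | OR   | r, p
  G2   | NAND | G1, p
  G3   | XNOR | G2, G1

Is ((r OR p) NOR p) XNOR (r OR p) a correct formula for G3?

No

G1 = r OR p
G2 = G1 NAND p = (r OR p) NAND p
G3 = G2 XNOR G1 = ((r OR p) NAND p) XNOR (r OR p)
At p=0, q=0, r=1: circuit gives 1, formula gives 0.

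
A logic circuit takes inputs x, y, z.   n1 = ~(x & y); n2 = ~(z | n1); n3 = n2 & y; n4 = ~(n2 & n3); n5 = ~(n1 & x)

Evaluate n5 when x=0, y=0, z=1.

1

n1 = ~(0 & 0) = 1
n5 = ~(1 & 0) = 1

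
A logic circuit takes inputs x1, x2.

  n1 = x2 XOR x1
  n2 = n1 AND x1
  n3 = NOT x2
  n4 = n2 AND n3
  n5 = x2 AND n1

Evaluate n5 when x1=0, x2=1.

n1 = 1 XOR 0 = 1
n5 = 1 AND 1 = 1

1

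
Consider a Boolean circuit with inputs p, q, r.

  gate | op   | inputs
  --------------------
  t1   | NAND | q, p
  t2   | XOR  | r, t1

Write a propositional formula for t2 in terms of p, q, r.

r XOR (q NAND p)

t1 = q NAND p
t2 = r XOR t1 = r XOR (q NAND p)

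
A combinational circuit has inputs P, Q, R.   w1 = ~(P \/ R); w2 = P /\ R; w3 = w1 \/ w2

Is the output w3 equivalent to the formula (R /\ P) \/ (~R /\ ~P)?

Yes

w1 = ~(P \/ R)
w2 = P /\ R
w3 = w1 \/ w2 = (~(P \/ R)) \/ (P /\ R)
At P=0, Q=0, R=1: circuit gives 0, formula gives 0.
At P=0, Q=0, R=0: circuit gives 1, formula gives 1.
Agrees on all 8 inputs.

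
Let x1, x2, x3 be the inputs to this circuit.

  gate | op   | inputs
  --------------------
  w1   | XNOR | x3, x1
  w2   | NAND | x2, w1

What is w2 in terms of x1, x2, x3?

w1 = x3 XNOR x1
w2 = x2 NAND w1 = x2 NAND (x3 XNOR x1)

x2 NAND (x3 XNOR x1)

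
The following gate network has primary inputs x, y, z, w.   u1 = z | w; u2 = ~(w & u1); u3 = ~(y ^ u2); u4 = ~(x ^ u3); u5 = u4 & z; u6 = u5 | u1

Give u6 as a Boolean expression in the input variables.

u1 = z | w
u2 = ~(w & u1) = ~(w & (z | w))
u3 = ~(y ^ u2) = ~(y ^ (~(w & (z | w))))
u4 = ~(x ^ u3) = ~(x ^ (~(y ^ (~(w & (z | w))))))
u5 = u4 & z = (~(x ^ (~(y ^ (~(w & (z | w))))))) & z
u6 = u5 | u1 = ((~(x ^ (~(y ^ (~(w & (z | w))))))) & z) | (z | w)

((~(x ^ (~(y ^ (~(w & (z | w))))))) & z) | (z | w)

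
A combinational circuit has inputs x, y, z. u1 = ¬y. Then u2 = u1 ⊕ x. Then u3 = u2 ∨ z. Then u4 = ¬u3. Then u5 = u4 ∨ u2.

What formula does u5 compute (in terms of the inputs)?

u1 = ¬y
u2 = u1 ⊕ x = ¬y ⊕ x
u3 = u2 ∨ z = (¬y ⊕ x) ∨ z
u4 = ¬u3 = ¬((¬y ⊕ x) ∨ z)
u5 = u4 ∨ u2 = ¬((¬y ⊕ x) ∨ z) ∨ (¬y ⊕ x)

¬((¬y ⊕ x) ∨ z) ∨ (¬y ⊕ x)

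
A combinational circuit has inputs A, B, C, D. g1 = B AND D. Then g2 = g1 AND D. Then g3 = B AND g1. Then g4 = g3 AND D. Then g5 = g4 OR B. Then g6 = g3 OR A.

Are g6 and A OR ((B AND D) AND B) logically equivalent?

Yes

g1 = B AND D
g3 = B AND g1 = B AND (B AND D)
g6 = g3 OR A = (B AND (B AND D)) OR A
At A=0, B=0, C=0, D=0: circuit gives 0, formula gives 0.
At A=0, B=1, C=0, D=1: circuit gives 1, formula gives 1.
Agrees on all 16 inputs.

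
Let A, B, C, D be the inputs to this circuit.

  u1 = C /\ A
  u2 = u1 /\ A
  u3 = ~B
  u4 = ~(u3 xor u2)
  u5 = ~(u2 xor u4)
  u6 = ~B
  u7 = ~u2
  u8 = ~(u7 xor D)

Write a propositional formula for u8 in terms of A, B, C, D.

u1 = C /\ A
u2 = u1 /\ A = (C /\ A) /\ A
u7 = ~u2 = ~((C /\ A) /\ A)
u8 = ~(u7 xor D) = ~(~((C /\ A) /\ A) xor D)

~(~((C /\ A) /\ A) xor D)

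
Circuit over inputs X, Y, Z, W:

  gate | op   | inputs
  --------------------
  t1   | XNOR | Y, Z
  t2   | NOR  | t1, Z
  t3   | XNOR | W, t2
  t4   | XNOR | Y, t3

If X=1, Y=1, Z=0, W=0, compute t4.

t1 = 1 XNOR 0 = 0
t2 = 0 NOR 0 = 1
t3 = 0 XNOR 1 = 0
t4 = 1 XNOR 0 = 0

0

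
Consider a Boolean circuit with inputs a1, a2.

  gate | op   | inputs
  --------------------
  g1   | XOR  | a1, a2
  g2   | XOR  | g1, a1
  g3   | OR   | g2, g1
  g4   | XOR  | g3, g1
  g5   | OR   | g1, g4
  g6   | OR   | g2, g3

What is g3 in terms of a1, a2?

g1 = a1 XOR a2
g2 = g1 XOR a1 = (a1 XOR a2) XOR a1
g3 = g2 OR g1 = ((a1 XOR a2) XOR a1) OR (a1 XOR a2)

((a1 XOR a2) XOR a1) OR (a1 XOR a2)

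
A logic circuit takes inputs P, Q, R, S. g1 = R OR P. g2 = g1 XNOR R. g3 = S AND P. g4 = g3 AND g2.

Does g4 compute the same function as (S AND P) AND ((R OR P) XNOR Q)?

g1 = R OR P
g2 = g1 XNOR R = (R OR P) XNOR R
g3 = S AND P
g4 = g3 AND g2 = (S AND P) AND ((R OR P) XNOR R)
At P=1, Q=0, R=1, S=1: circuit gives 1, formula gives 0.

No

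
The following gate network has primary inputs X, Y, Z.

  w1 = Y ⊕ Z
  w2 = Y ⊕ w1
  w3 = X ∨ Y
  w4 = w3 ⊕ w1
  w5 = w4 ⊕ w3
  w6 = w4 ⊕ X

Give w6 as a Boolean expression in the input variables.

((X ∨ Y) ⊕ (Y ⊕ Z)) ⊕ X

w1 = Y ⊕ Z
w3 = X ∨ Y
w4 = w3 ⊕ w1 = (X ∨ Y) ⊕ (Y ⊕ Z)
w6 = w4 ⊕ X = ((X ∨ Y) ⊕ (Y ⊕ Z)) ⊕ X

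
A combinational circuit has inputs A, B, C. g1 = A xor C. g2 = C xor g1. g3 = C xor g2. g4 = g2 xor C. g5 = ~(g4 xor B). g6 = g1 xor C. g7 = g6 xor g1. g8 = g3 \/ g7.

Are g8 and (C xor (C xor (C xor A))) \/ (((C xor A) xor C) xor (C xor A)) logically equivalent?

Yes

g1 = A xor C
g2 = C xor g1 = C xor (A xor C)
g3 = C xor g2 = C xor (C xor (A xor C))
g6 = g1 xor C = (A xor C) xor C
g7 = g6 xor g1 = ((A xor C) xor C) xor (A xor C)
g8 = g3 \/ g7 = (C xor (C xor (A xor C))) \/ (((A xor C) xor C) xor (A xor C))
At A=0, B=0, C=0: circuit gives 0, formula gives 0.
At A=0, B=0, C=1: circuit gives 1, formula gives 1.
Agrees on all 8 inputs.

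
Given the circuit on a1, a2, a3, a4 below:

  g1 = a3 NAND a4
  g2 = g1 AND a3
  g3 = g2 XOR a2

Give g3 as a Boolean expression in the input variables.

g1 = a3 NAND a4
g2 = g1 AND a3 = (a3 NAND a4) AND a3
g3 = g2 XOR a2 = ((a3 NAND a4) AND a3) XOR a2

((a3 NAND a4) AND a3) XOR a2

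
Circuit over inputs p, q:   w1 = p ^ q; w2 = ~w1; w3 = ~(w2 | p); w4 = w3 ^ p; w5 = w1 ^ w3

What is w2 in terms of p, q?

~(p ^ q)

w1 = p ^ q
w2 = ~w1 = ~(p ^ q)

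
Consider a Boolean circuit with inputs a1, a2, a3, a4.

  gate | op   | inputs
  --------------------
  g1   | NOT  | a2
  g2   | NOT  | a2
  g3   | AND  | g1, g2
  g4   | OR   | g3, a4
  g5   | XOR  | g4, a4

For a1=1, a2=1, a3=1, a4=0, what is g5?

g1 = NOT 1 = 0
g2 = NOT 1 = 0
g3 = 0 AND 0 = 0
g4 = 0 OR 0 = 0
g5 = 0 XOR 0 = 0

0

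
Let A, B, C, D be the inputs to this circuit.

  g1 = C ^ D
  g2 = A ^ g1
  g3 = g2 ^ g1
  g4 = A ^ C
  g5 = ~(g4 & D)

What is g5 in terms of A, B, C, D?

~((A ^ C) & D)

g4 = A ^ C
g5 = ~(g4 & D) = ~((A ^ C) & D)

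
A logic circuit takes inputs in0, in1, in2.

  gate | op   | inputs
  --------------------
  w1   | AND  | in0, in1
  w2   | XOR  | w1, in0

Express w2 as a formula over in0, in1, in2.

(in0 AND in1) XOR in0

w1 = in0 AND in1
w2 = w1 XOR in0 = (in0 AND in1) XOR in0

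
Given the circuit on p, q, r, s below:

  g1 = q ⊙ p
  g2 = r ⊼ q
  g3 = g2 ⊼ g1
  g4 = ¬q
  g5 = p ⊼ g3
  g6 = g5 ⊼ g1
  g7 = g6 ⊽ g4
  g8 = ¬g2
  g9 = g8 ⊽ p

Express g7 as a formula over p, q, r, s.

g1 = q ⊙ p
g2 = r ⊼ q
g3 = g2 ⊼ g1 = (r ⊼ q) ⊼ (q ⊙ p)
g4 = ¬q
g5 = p ⊼ g3 = p ⊼ ((r ⊼ q) ⊼ (q ⊙ p))
g6 = g5 ⊼ g1 = (p ⊼ ((r ⊼ q) ⊼ (q ⊙ p))) ⊼ (q ⊙ p)
g7 = g6 ⊽ g4 = ((p ⊼ ((r ⊼ q) ⊼ (q ⊙ p))) ⊼ (q ⊙ p)) ⊽ ¬q

((p ⊼ ((r ⊼ q) ⊼ (q ⊙ p))) ⊼ (q ⊙ p)) ⊽ ¬q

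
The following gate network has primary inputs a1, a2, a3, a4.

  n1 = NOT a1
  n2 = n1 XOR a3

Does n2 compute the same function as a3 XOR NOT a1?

n1 = NOT a1
n2 = n1 XOR a3 = NOT a1 XOR a3
At a1=0, a2=0, a3=1, a4=0: circuit gives 0, formula gives 0.
At a1=0, a2=0, a3=0, a4=0: circuit gives 1, formula gives 1.
Agrees on all 16 inputs.

Yes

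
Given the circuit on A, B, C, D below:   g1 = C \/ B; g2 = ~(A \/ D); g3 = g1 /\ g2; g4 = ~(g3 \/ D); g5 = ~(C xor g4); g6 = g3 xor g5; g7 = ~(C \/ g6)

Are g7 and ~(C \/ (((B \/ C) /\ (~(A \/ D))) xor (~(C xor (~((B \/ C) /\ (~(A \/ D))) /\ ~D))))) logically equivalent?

g1 = C \/ B
g2 = ~(A \/ D)
g3 = g1 /\ g2 = (C \/ B) /\ (~(A \/ D))
g4 = ~(g3 \/ D) = ~(((C \/ B) /\ (~(A \/ D))) \/ D)
g5 = ~(C xor g4) = ~(C xor (~(((C \/ B) /\ (~(A \/ D))) \/ D)))
g6 = g3 xor g5 = ((C \/ B) /\ (~(A \/ D))) xor (~(C xor (~(((C \/ B) /\ (~(A \/ D))) \/ D))))
g7 = ~(C \/ g6) = ~(C \/ (((C \/ B) /\ (~(A \/ D))) xor (~(C xor (~(((C \/ B) /\ (~(A \/ D))) \/ D))))))
At A=0, B=0, C=0, D=1: circuit gives 0, formula gives 0.
At A=0, B=0, C=0, D=0: circuit gives 1, formula gives 1.
Agrees on all 16 inputs.

Yes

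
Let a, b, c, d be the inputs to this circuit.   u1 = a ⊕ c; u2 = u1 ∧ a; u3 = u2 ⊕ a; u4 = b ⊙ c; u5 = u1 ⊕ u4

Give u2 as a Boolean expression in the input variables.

(a ⊕ c) ∧ a

u1 = a ⊕ c
u2 = u1 ∧ a = (a ⊕ c) ∧ a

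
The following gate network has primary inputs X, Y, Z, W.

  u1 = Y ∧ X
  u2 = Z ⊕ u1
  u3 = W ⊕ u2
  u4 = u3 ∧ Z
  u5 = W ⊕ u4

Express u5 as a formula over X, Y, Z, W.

u1 = Y ∧ X
u2 = Z ⊕ u1 = Z ⊕ (Y ∧ X)
u3 = W ⊕ u2 = W ⊕ (Z ⊕ (Y ∧ X))
u4 = u3 ∧ Z = (W ⊕ (Z ⊕ (Y ∧ X))) ∧ Z
u5 = W ⊕ u4 = W ⊕ ((W ⊕ (Z ⊕ (Y ∧ X))) ∧ Z)

W ⊕ ((W ⊕ (Z ⊕ (Y ∧ X))) ∧ Z)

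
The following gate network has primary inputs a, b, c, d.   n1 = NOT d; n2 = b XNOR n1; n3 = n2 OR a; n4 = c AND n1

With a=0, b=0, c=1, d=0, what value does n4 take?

n1 = NOT 0 = 1
n4 = 1 AND 1 = 1

1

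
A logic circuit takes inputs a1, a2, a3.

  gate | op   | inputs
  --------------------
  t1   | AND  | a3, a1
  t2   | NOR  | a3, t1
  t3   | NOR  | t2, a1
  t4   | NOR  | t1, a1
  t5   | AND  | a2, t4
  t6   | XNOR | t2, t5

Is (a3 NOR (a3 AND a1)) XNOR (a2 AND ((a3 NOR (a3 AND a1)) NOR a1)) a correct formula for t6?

t1 = a3 AND a1
t2 = a3 NOR t1 = a3 NOR (a3 AND a1)
t4 = t1 NOR a1 = (a3 AND a1) NOR a1
t5 = a2 AND t4 = a2 AND ((a3 AND a1) NOR a1)
t6 = t2 XNOR t5 = (a3 NOR (a3 AND a1)) XNOR (a2 AND ((a3 AND a1) NOR a1))
At a1=0, a2=1, a3=0: circuit gives 1, formula gives 0.

No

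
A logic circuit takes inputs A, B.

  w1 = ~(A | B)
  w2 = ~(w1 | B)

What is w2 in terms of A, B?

w1 = ~(A | B)
w2 = ~(w1 | B) = ~((~(A | B)) | B)

~((~(A | B)) | B)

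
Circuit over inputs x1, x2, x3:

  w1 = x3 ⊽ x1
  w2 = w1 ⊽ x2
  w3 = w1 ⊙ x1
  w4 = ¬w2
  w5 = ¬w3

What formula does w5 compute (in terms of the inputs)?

w1 = x3 ⊽ x1
w3 = w1 ⊙ x1 = (x3 ⊽ x1) ⊙ x1
w5 = ¬w3 = ¬((x3 ⊽ x1) ⊙ x1)

¬((x3 ⊽ x1) ⊙ x1)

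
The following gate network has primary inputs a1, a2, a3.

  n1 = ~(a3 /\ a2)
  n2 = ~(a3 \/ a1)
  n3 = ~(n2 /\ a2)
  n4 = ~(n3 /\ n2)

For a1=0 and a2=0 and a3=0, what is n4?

n2 = ~(0 \/ 0) = 1
n3 = ~(1 /\ 0) = 1
n4 = ~(1 /\ 1) = 0

0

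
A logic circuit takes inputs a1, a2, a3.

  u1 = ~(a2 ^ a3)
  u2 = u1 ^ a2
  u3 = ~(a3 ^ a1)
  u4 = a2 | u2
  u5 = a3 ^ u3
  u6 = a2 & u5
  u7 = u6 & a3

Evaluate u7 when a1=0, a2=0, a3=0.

u3 = ~(0 ^ 0) = 1
u5 = 0 ^ 1 = 1
u6 = 0 & 1 = 0
u7 = 0 & 0 = 0

0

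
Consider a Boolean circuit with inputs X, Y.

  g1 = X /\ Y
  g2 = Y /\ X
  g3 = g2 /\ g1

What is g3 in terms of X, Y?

(Y /\ X) /\ (X /\ Y)

g1 = X /\ Y
g2 = Y /\ X
g3 = g2 /\ g1 = (Y /\ X) /\ (X /\ Y)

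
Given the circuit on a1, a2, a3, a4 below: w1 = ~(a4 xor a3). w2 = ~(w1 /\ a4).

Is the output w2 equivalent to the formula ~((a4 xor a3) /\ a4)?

No

w1 = ~(a4 xor a3)
w2 = ~(w1 /\ a4) = ~((~(a4 xor a3)) /\ a4)
At a1=0, a2=0, a3=0, a4=1: circuit gives 1, formula gives 0.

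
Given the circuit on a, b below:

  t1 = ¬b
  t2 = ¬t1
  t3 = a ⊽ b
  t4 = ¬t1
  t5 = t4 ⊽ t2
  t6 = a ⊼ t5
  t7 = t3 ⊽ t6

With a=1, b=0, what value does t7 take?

1

t1 = ¬0 = 1
t2 = ¬1 = 0
t3 = 1 ⊽ 0 = 0
t4 = ¬1 = 0
t5 = 0 ⊽ 0 = 1
t6 = 1 ⊼ 1 = 0
t7 = 0 ⊽ 0 = 1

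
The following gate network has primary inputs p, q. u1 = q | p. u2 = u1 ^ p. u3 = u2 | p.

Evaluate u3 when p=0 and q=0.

u1 = 0 | 0 = 0
u2 = 0 ^ 0 = 0
u3 = 0 | 0 = 0

0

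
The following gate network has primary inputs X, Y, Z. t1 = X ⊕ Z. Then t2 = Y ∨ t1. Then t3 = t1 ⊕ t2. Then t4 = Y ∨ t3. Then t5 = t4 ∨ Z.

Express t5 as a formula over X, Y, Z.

(Y ∨ ((X ⊕ Z) ⊕ (Y ∨ (X ⊕ Z)))) ∨ Z

t1 = X ⊕ Z
t2 = Y ∨ t1 = Y ∨ (X ⊕ Z)
t3 = t1 ⊕ t2 = (X ⊕ Z) ⊕ (Y ∨ (X ⊕ Z))
t4 = Y ∨ t3 = Y ∨ ((X ⊕ Z) ⊕ (Y ∨ (X ⊕ Z)))
t5 = t4 ∨ Z = (Y ∨ ((X ⊕ Z) ⊕ (Y ∨ (X ⊕ Z)))) ∨ Z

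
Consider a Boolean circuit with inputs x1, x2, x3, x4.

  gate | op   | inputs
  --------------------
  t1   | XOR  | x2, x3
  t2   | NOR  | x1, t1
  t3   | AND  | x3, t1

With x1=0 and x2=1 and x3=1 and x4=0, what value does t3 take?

t1 = 1 XOR 1 = 0
t3 = 1 AND 0 = 0

0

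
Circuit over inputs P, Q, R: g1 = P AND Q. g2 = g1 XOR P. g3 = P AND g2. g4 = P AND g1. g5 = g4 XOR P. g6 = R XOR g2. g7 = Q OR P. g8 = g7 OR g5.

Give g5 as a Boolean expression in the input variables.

(P AND (P AND Q)) XOR P

g1 = P AND Q
g4 = P AND g1 = P AND (P AND Q)
g5 = g4 XOR P = (P AND (P AND Q)) XOR P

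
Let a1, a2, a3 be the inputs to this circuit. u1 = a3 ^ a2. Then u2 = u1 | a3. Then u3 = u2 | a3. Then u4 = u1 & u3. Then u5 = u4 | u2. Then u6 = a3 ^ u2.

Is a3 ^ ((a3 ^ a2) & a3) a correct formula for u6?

No

u1 = a3 ^ a2
u2 = u1 | a3 = (a3 ^ a2) | a3
u6 = a3 ^ u2 = a3 ^ ((a3 ^ a2) | a3)
At a1=0, a2=1, a3=0: circuit gives 1, formula gives 0.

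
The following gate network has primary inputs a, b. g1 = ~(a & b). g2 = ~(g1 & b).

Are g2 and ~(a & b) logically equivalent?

No

g1 = ~(a & b)
g2 = ~(g1 & b) = ~((~(a & b)) & b)
At a=0, b=1: circuit gives 0, formula gives 1.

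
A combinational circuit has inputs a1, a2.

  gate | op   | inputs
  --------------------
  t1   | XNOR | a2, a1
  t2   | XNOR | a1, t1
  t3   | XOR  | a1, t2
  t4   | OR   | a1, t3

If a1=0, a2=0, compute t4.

0

t1 = 0 XNOR 0 = 1
t2 = 0 XNOR 1 = 0
t3 = 0 XOR 0 = 0
t4 = 0 OR 0 = 0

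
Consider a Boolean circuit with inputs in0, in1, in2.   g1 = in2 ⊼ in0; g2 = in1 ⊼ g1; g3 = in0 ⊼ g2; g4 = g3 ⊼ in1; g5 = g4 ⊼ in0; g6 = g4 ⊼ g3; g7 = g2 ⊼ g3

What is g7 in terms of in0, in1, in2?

(in1 ⊼ (in2 ⊼ in0)) ⊼ (in0 ⊼ (in1 ⊼ (in2 ⊼ in0)))

g1 = in2 ⊼ in0
g2 = in1 ⊼ g1 = in1 ⊼ (in2 ⊼ in0)
g3 = in0 ⊼ g2 = in0 ⊼ (in1 ⊼ (in2 ⊼ in0))
g7 = g2 ⊼ g3 = (in1 ⊼ (in2 ⊼ in0)) ⊼ (in0 ⊼ (in1 ⊼ (in2 ⊼ in0)))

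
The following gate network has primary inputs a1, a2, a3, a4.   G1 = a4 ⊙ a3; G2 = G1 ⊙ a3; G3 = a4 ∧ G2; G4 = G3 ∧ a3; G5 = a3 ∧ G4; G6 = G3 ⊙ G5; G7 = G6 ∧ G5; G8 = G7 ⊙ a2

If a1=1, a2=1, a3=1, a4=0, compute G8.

G1 = 0 ⊙ 1 = 0
G2 = 0 ⊙ 1 = 0
G3 = 0 ∧ 0 = 0
G4 = 0 ∧ 1 = 0
G5 = 1 ∧ 0 = 0
G6 = 0 ⊙ 0 = 1
G7 = 1 ∧ 0 = 0
G8 = 0 ⊙ 1 = 0

0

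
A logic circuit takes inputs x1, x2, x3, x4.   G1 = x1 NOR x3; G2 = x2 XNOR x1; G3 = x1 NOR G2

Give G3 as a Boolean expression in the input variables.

x1 NOR (x2 XNOR x1)

G2 = x2 XNOR x1
G3 = x1 NOR G2 = x1 NOR (x2 XNOR x1)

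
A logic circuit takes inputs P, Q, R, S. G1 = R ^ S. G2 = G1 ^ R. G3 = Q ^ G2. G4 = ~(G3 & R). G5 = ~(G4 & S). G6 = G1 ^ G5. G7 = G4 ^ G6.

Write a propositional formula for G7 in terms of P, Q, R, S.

(~((Q ^ ((R ^ S) ^ R)) & R)) ^ ((R ^ S) ^ (~((~((Q ^ ((R ^ S) ^ R)) & R)) & S)))

G1 = R ^ S
G2 = G1 ^ R = (R ^ S) ^ R
G3 = Q ^ G2 = Q ^ ((R ^ S) ^ R)
G4 = ~(G3 & R) = ~((Q ^ ((R ^ S) ^ R)) & R)
G5 = ~(G4 & S) = ~((~((Q ^ ((R ^ S) ^ R)) & R)) & S)
G6 = G1 ^ G5 = (R ^ S) ^ (~((~((Q ^ ((R ^ S) ^ R)) & R)) & S))
G7 = G4 ^ G6 = (~((Q ^ ((R ^ S) ^ R)) & R)) ^ ((R ^ S) ^ (~((~((Q ^ ((R ^ S) ^ R)) & R)) & S)))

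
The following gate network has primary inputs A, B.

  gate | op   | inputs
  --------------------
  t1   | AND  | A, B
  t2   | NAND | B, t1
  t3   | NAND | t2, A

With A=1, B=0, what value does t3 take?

0

t1 = 1 AND 0 = 0
t2 = 0 NAND 0 = 1
t3 = 1 NAND 1 = 0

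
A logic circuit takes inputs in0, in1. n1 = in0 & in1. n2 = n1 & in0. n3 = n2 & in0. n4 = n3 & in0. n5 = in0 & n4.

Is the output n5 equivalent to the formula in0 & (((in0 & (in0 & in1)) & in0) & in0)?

n1 = in0 & in1
n2 = n1 & in0 = (in0 & in1) & in0
n3 = n2 & in0 = ((in0 & in1) & in0) & in0
n4 = n3 & in0 = (((in0 & in1) & in0) & in0) & in0
n5 = in0 & n4 = in0 & ((((in0 & in1) & in0) & in0) & in0)
At in0=0, in1=0: circuit gives 0, formula gives 0.
At in0=1, in1=1: circuit gives 1, formula gives 1.
Agrees on all 4 inputs.

Yes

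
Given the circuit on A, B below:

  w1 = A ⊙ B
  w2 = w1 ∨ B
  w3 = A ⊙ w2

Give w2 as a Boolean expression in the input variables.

w1 = A ⊙ B
w2 = w1 ∨ B = (A ⊙ B) ∨ B

(A ⊙ B) ∨ B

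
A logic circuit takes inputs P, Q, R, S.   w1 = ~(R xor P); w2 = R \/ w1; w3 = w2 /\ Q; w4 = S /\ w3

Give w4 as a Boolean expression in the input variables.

S /\ ((R \/ (~(R xor P))) /\ Q)

w1 = ~(R xor P)
w2 = R \/ w1 = R \/ (~(R xor P))
w3 = w2 /\ Q = (R \/ (~(R xor P))) /\ Q
w4 = S /\ w3 = S /\ ((R \/ (~(R xor P))) /\ Q)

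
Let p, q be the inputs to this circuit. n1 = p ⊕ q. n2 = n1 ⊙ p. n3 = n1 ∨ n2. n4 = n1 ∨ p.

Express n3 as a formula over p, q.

n1 = p ⊕ q
n2 = n1 ⊙ p = (p ⊕ q) ⊙ p
n3 = n1 ∨ n2 = (p ⊕ q) ∨ ((p ⊕ q) ⊙ p)

(p ⊕ q) ∨ ((p ⊕ q) ⊙ p)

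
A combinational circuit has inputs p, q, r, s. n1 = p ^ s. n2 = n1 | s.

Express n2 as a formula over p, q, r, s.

n1 = p ^ s
n2 = n1 | s = (p ^ s) | s

(p ^ s) | s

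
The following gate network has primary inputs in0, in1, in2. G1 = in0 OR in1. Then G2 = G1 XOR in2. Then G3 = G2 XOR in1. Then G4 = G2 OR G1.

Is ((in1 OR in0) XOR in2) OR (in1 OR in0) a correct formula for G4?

Yes

G1 = in0 OR in1
G2 = G1 XOR in2 = (in0 OR in1) XOR in2
G4 = G2 OR G1 = ((in0 OR in1) XOR in2) OR (in0 OR in1)
At in0=0, in1=0, in2=0: circuit gives 0, formula gives 0.
At in0=0, in1=0, in2=1: circuit gives 1, formula gives 1.
Agrees on all 8 inputs.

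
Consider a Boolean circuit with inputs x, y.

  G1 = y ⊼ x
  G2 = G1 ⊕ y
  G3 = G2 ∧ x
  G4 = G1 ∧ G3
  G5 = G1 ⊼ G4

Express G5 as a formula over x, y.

G1 = y ⊼ x
G2 = G1 ⊕ y = (y ⊼ x) ⊕ y
G3 = G2 ∧ x = ((y ⊼ x) ⊕ y) ∧ x
G4 = G1 ∧ G3 = (y ⊼ x) ∧ (((y ⊼ x) ⊕ y) ∧ x)
G5 = G1 ⊼ G4 = (y ⊼ x) ⊼ ((y ⊼ x) ∧ (((y ⊼ x) ⊕ y) ∧ x))

(y ⊼ x) ⊼ ((y ⊼ x) ∧ (((y ⊼ x) ⊕ y) ∧ x))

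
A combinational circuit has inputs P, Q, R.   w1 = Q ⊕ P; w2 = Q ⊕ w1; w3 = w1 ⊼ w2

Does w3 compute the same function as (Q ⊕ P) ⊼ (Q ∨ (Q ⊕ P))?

w1 = Q ⊕ P
w2 = Q ⊕ w1 = Q ⊕ (Q ⊕ P)
w3 = w1 ⊼ w2 = (Q ⊕ P) ⊼ (Q ⊕ (Q ⊕ P))
At P=0, Q=1, R=0: circuit gives 1, formula gives 0.

No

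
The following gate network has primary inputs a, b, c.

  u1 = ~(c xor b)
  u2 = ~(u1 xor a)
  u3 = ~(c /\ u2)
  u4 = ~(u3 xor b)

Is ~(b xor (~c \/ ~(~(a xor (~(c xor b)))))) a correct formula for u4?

Yes

u1 = ~(c xor b)
u2 = ~(u1 xor a) = ~((~(c xor b)) xor a)
u3 = ~(c /\ u2) = ~(c /\ (~((~(c xor b)) xor a)))
u4 = ~(u3 xor b) = ~((~(c /\ (~((~(c xor b)) xor a)))) xor b)
At a=0, b=0, c=0: circuit gives 0, formula gives 0.
At a=0, b=0, c=1: circuit gives 1, formula gives 1.
Agrees on all 8 inputs.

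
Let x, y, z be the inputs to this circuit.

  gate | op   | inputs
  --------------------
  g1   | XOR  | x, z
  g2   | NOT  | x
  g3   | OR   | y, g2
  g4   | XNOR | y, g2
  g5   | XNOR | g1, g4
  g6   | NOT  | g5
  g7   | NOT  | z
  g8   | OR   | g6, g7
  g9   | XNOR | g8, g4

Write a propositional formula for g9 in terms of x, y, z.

g1 = x XOR z
g2 = NOT x
g4 = y XNOR g2 = y XNOR NOT x
g5 = g1 XNOR g4 = (x XOR z) XNOR (y XNOR NOT x)
g6 = NOT g5 = NOT ((x XOR z) XNOR (y XNOR NOT x))
g7 = NOT z
g8 = g6 OR g7 = NOT ((x XOR z) XNOR (y XNOR NOT x)) OR NOT z
g9 = g8 XNOR g4 = (NOT ((x XOR z) XNOR (y XNOR NOT x)) OR NOT z) XNOR (y XNOR NOT x)

(NOT ((x XOR z) XNOR (y XNOR NOT x)) OR NOT z) XNOR (y XNOR NOT x)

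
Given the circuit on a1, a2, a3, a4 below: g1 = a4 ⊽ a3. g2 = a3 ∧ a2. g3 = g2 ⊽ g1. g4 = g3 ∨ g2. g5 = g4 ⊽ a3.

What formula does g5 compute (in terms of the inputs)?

g1 = a4 ⊽ a3
g2 = a3 ∧ a2
g3 = g2 ⊽ g1 = (a3 ∧ a2) ⊽ (a4 ⊽ a3)
g4 = g3 ∨ g2 = ((a3 ∧ a2) ⊽ (a4 ⊽ a3)) ∨ (a3 ∧ a2)
g5 = g4 ⊽ a3 = (((a3 ∧ a2) ⊽ (a4 ⊽ a3)) ∨ (a3 ∧ a2)) ⊽ a3

(((a3 ∧ a2) ⊽ (a4 ⊽ a3)) ∨ (a3 ∧ a2)) ⊽ a3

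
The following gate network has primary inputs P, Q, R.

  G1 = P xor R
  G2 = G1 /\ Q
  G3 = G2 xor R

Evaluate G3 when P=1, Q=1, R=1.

1

G1 = 1 xor 1 = 0
G2 = 0 /\ 1 = 0
G3 = 0 xor 1 = 1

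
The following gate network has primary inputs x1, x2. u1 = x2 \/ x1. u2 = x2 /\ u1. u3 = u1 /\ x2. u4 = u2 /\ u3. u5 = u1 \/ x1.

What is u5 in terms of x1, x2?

(x2 \/ x1) \/ x1

u1 = x2 \/ x1
u5 = u1 \/ x1 = (x2 \/ x1) \/ x1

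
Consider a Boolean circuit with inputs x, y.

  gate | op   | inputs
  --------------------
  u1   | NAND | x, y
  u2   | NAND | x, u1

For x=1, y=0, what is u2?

0

u1 = 1 NAND 0 = 1
u2 = 1 NAND 1 = 0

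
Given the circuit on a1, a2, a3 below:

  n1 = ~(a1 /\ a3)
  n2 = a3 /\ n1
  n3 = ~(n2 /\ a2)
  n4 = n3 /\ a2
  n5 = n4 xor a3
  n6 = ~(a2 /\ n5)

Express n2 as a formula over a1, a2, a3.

n1 = ~(a1 /\ a3)
n2 = a3 /\ n1 = a3 /\ (~(a1 /\ a3))

a3 /\ (~(a1 /\ a3))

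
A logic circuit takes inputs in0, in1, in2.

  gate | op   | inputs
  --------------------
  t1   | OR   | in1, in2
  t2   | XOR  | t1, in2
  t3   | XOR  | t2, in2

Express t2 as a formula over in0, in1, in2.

(in1 OR in2) XOR in2

t1 = in1 OR in2
t2 = t1 XOR in2 = (in1 OR in2) XOR in2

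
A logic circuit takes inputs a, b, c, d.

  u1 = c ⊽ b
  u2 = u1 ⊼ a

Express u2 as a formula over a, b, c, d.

(c ⊽ b) ⊼ a

u1 = c ⊽ b
u2 = u1 ⊼ a = (c ⊽ b) ⊼ a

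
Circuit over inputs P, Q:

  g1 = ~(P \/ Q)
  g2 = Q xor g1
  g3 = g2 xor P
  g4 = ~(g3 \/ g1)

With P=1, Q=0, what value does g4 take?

g1 = ~(1 \/ 0) = 0
g2 = 0 xor 0 = 0
g3 = 0 xor 1 = 1
g4 = ~(1 \/ 0) = 0

0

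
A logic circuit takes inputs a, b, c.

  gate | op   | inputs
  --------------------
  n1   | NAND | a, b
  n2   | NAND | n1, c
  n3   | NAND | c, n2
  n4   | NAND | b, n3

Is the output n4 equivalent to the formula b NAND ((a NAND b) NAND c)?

No

n1 = a NAND b
n2 = n1 NAND c = (a NAND b) NAND c
n3 = c NAND n2 = c NAND ((a NAND b) NAND c)
n4 = b NAND n3 = b NAND (c NAND ((a NAND b) NAND c))
At a=0, b=1, c=1: circuit gives 0, formula gives 1.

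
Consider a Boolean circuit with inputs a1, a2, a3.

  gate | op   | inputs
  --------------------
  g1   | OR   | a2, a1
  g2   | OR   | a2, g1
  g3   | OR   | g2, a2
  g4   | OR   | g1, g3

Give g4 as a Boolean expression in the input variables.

g1 = a2 OR a1
g2 = a2 OR g1 = a2 OR (a2 OR a1)
g3 = g2 OR a2 = (a2 OR (a2 OR a1)) OR a2
g4 = g1 OR g3 = (a2 OR a1) OR ((a2 OR (a2 OR a1)) OR a2)

(a2 OR a1) OR ((a2 OR (a2 OR a1)) OR a2)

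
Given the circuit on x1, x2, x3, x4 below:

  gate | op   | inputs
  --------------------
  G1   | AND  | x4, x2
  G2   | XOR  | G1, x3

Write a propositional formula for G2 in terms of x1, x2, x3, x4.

G1 = x4 AND x2
G2 = G1 XOR x3 = (x4 AND x2) XOR x3

(x4 AND x2) XOR x3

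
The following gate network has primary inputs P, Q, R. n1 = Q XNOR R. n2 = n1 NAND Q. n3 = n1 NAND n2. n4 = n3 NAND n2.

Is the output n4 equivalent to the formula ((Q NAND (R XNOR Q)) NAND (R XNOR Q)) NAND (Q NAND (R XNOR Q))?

n1 = Q XNOR R
n2 = n1 NAND Q = (Q XNOR R) NAND Q
n3 = n1 NAND n2 = (Q XNOR R) NAND ((Q XNOR R) NAND Q)
n4 = n3 NAND n2 = ((Q XNOR R) NAND ((Q XNOR R) NAND Q)) NAND ((Q XNOR R) NAND Q)
At P=0, Q=0, R=1: circuit gives 0, formula gives 0.
At P=0, Q=0, R=0: circuit gives 1, formula gives 1.
Agrees on all 8 inputs.

Yes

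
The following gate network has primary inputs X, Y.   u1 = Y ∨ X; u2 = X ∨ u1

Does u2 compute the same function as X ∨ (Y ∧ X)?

u1 = Y ∨ X
u2 = X ∨ u1 = X ∨ (Y ∨ X)
At X=0, Y=1: circuit gives 1, formula gives 0.

No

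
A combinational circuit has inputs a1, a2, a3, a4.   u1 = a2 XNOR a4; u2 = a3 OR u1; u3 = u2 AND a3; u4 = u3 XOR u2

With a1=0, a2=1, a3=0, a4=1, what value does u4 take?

1

u1 = 1 XNOR 1 = 1
u2 = 0 OR 1 = 1
u3 = 1 AND 0 = 0
u4 = 0 XOR 1 = 1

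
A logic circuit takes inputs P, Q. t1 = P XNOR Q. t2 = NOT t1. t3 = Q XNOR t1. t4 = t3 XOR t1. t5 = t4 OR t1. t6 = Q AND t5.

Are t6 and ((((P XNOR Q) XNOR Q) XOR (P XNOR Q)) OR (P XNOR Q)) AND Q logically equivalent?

Yes

t1 = P XNOR Q
t3 = Q XNOR t1 = Q XNOR (P XNOR Q)
t4 = t3 XOR t1 = (Q XNOR (P XNOR Q)) XOR (P XNOR Q)
t5 = t4 OR t1 = ((Q XNOR (P XNOR Q)) XOR (P XNOR Q)) OR (P XNOR Q)
t6 = Q AND t5 = Q AND (((Q XNOR (P XNOR Q)) XOR (P XNOR Q)) OR (P XNOR Q))
At P=0, Q=0: circuit gives 0, formula gives 0.
At P=1, Q=1: circuit gives 1, formula gives 1.
Agrees on all 4 inputs.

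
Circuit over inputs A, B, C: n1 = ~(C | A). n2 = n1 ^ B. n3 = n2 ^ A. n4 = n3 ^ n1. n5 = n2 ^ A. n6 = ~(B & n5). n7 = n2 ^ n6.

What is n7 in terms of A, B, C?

((~(C | A)) ^ B) ^ (~(B & (((~(C | A)) ^ B) ^ A)))

n1 = ~(C | A)
n2 = n1 ^ B = (~(C | A)) ^ B
n5 = n2 ^ A = ((~(C | A)) ^ B) ^ A
n6 = ~(B & n5) = ~(B & (((~(C | A)) ^ B) ^ A))
n7 = n2 ^ n6 = ((~(C | A)) ^ B) ^ (~(B & (((~(C | A)) ^ B) ^ A)))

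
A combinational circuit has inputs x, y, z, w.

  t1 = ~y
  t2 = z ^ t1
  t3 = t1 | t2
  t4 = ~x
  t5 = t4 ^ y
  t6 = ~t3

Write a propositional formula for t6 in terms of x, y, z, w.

t1 = ~y
t2 = z ^ t1 = z ^ ~y
t3 = t1 | t2 = ~y | (z ^ ~y)
t6 = ~t3 = ~(~y | (z ^ ~y))

~(~y | (z ^ ~y))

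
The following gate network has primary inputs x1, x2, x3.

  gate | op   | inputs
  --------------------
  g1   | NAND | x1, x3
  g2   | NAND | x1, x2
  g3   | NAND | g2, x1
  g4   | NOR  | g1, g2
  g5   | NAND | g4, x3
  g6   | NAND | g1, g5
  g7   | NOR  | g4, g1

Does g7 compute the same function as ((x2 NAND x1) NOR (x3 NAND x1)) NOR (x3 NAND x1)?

Yes

g1 = x1 NAND x3
g2 = x1 NAND x2
g4 = g1 NOR g2 = (x1 NAND x3) NOR (x1 NAND x2)
g7 = g4 NOR g1 = ((x1 NAND x3) NOR (x1 NAND x2)) NOR (x1 NAND x3)
At x1=0, x2=0, x3=0: circuit gives 0, formula gives 0.
At x1=1, x2=0, x3=1: circuit gives 1, formula gives 1.
Agrees on all 8 inputs.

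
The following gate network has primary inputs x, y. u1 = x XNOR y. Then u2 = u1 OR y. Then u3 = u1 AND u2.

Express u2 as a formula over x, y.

(x XNOR y) OR y

u1 = x XNOR y
u2 = u1 OR y = (x XNOR y) OR y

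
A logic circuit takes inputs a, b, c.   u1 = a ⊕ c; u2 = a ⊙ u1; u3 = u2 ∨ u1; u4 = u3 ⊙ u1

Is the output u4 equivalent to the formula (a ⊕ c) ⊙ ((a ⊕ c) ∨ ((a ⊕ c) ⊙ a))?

u1 = a ⊕ c
u2 = a ⊙ u1 = a ⊙ (a ⊕ c)
u3 = u2 ∨ u1 = (a ⊙ (a ⊕ c)) ∨ (a ⊕ c)
u4 = u3 ⊙ u1 = ((a ⊙ (a ⊕ c)) ∨ (a ⊕ c)) ⊙ (a ⊕ c)
At a=0, b=0, c=0: circuit gives 0, formula gives 0.
At a=0, b=0, c=1: circuit gives 1, formula gives 1.
Agrees on all 8 inputs.

Yes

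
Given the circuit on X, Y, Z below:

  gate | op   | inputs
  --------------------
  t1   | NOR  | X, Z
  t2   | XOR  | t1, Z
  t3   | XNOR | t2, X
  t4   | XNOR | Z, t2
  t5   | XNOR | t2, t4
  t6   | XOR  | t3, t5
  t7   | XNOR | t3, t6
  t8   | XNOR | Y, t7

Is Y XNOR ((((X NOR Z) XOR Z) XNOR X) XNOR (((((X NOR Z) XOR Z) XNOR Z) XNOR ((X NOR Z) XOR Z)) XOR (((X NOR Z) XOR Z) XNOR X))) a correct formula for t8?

Yes

t1 = X NOR Z
t2 = t1 XOR Z = (X NOR Z) XOR Z
t3 = t2 XNOR X = ((X NOR Z) XOR Z) XNOR X
t4 = Z XNOR t2 = Z XNOR ((X NOR Z) XOR Z)
t5 = t2 XNOR t4 = ((X NOR Z) XOR Z) XNOR (Z XNOR ((X NOR Z) XOR Z))
t6 = t3 XOR t5 = (((X NOR Z) XOR Z) XNOR X) XOR (((X NOR Z) XOR Z) XNOR (Z XNOR ((X NOR Z) XOR Z)))
t7 = t3 XNOR t6 = (((X NOR Z) XOR Z) XNOR X) XNOR ((((X NOR Z) XOR Z) XNOR X) XOR (((X NOR Z) XOR Z) XNOR (Z XNOR ((X NOR Z) XOR Z))))
t8 = Y XNOR t7 = Y XNOR ((((X NOR Z) XOR Z) XNOR X) XNOR ((((X NOR Z) XOR Z) XNOR X) XOR (((X NOR Z) XOR Z) XNOR (Z XNOR ((X NOR Z) XOR Z)))))
At X=0, Y=0, Z=0: circuit gives 0, formula gives 0.
At X=0, Y=0, Z=1: circuit gives 1, formula gives 1.
Agrees on all 8 inputs.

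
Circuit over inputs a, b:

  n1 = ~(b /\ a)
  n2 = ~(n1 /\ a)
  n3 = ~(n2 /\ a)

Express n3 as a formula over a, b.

n1 = ~(b /\ a)
n2 = ~(n1 /\ a) = ~((~(b /\ a)) /\ a)
n3 = ~(n2 /\ a) = ~((~((~(b /\ a)) /\ a)) /\ a)

~((~((~(b /\ a)) /\ a)) /\ a)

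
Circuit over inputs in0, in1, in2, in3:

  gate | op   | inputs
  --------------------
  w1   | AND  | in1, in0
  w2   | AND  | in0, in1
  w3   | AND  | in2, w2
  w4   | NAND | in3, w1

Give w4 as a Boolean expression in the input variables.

in3 NAND (in1 AND in0)

w1 = in1 AND in0
w4 = in3 NAND w1 = in3 NAND (in1 AND in0)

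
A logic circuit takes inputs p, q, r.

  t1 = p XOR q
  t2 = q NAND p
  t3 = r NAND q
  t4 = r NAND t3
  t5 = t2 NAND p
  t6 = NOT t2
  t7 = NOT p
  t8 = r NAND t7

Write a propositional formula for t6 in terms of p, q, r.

t2 = q NAND p
t6 = NOT t2 = NOT (q NAND p)

NOT (q NAND p)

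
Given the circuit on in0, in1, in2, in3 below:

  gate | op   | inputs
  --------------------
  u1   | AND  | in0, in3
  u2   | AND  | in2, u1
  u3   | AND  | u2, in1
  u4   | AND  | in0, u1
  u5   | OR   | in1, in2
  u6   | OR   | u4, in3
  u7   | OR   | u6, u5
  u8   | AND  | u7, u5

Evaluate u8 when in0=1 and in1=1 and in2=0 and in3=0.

1

u1 = 1 AND 0 = 0
u4 = 1 AND 0 = 0
u5 = 1 OR 0 = 1
u6 = 0 OR 0 = 0
u7 = 0 OR 1 = 1
u8 = 1 AND 1 = 1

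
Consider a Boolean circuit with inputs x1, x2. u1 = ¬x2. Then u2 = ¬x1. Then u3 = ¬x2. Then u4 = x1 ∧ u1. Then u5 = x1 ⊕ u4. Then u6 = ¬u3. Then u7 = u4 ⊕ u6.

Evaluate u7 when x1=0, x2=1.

u1 = ¬1 = 0
u3 = ¬1 = 0
u4 = 0 ∧ 0 = 0
u6 = ¬0 = 1
u7 = 0 ⊕ 1 = 1

1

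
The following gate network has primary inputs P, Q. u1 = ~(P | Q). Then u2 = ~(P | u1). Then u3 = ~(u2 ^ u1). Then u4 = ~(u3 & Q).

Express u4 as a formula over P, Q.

~((~((~(P | (~(P | Q)))) ^ (~(P | Q)))) & Q)

u1 = ~(P | Q)
u2 = ~(P | u1) = ~(P | (~(P | Q)))
u3 = ~(u2 ^ u1) = ~((~(P | (~(P | Q)))) ^ (~(P | Q)))
u4 = ~(u3 & Q) = ~((~((~(P | (~(P | Q)))) ^ (~(P | Q)))) & Q)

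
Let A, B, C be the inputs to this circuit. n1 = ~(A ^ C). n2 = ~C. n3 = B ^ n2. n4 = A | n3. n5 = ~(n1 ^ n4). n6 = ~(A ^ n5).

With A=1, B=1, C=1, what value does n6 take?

n1 = ~(1 ^ 1) = 1
n2 = ~1 = 0
n3 = 1 ^ 0 = 1
n4 = 1 | 1 = 1
n5 = ~(1 ^ 1) = 1
n6 = ~(1 ^ 1) = 1

1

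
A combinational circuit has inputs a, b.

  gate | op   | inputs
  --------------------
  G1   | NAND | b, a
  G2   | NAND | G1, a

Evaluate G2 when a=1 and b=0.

G1 = 0 NAND 1 = 1
G2 = 1 NAND 1 = 0

0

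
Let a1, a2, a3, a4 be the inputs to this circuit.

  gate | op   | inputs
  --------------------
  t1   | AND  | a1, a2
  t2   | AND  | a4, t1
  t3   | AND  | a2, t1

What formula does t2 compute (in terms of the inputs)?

a4 AND (a1 AND a2)

t1 = a1 AND a2
t2 = a4 AND t1 = a4 AND (a1 AND a2)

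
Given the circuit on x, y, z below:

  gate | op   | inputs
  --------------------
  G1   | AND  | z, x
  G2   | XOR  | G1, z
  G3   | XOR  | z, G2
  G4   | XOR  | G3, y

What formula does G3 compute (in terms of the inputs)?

G1 = z AND x
G2 = G1 XOR z = (z AND x) XOR z
G3 = z XOR G2 = z XOR ((z AND x) XOR z)

z XOR ((z AND x) XOR z)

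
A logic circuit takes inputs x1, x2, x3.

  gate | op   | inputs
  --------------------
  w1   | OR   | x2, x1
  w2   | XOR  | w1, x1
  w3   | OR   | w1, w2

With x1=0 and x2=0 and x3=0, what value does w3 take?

0

w1 = 0 OR 0 = 0
w2 = 0 XOR 0 = 0
w3 = 0 OR 0 = 0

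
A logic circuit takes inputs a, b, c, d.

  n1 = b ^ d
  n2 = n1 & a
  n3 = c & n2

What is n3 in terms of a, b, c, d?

n1 = b ^ d
n2 = n1 & a = (b ^ d) & a
n3 = c & n2 = c & ((b ^ d) & a)

c & ((b ^ d) & a)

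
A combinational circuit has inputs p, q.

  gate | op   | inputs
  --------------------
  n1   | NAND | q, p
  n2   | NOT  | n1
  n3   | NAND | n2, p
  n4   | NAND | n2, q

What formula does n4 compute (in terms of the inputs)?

n1 = q NAND p
n2 = NOT n1 = NOT (q NAND p)
n4 = n2 NAND q = NOT (q NAND p) NAND q

NOT (q NAND p) NAND q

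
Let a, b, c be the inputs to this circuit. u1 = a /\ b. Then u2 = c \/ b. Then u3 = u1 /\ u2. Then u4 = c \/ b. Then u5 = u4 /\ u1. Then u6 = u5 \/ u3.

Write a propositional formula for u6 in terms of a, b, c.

u1 = a /\ b
u2 = c \/ b
u3 = u1 /\ u2 = (a /\ b) /\ (c \/ b)
u4 = c \/ b
u5 = u4 /\ u1 = (c \/ b) /\ (a /\ b)
u6 = u5 \/ u3 = ((c \/ b) /\ (a /\ b)) \/ ((a /\ b) /\ (c \/ b))

((c \/ b) /\ (a /\ b)) \/ ((a /\ b) /\ (c \/ b))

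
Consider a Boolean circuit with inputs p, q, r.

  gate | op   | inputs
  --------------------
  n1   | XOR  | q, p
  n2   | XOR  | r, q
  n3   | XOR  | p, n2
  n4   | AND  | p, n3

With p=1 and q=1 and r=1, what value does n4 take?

1

n2 = 1 XOR 1 = 0
n3 = 1 XOR 0 = 1
n4 = 1 AND 1 = 1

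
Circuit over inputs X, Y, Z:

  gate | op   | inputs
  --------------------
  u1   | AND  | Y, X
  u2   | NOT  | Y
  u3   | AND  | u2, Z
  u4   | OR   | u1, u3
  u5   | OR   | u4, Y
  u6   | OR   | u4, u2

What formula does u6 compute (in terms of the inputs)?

((Y AND X) OR (NOT Y AND Z)) OR NOT Y

u1 = Y AND X
u2 = NOT Y
u3 = u2 AND Z = NOT Y AND Z
u4 = u1 OR u3 = (Y AND X) OR (NOT Y AND Z)
u6 = u4 OR u2 = ((Y AND X) OR (NOT Y AND Z)) OR NOT Y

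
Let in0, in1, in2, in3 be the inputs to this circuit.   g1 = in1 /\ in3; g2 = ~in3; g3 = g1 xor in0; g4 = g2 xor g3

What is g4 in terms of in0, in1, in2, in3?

g1 = in1 /\ in3
g2 = ~in3
g3 = g1 xor in0 = (in1 /\ in3) xor in0
g4 = g2 xor g3 = ~in3 xor ((in1 /\ in3) xor in0)

~in3 xor ((in1 /\ in3) xor in0)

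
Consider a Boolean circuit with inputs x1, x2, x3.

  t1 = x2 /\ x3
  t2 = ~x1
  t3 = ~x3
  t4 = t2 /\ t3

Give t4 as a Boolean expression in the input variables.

~x1 /\ ~x3

t2 = ~x1
t3 = ~x3
t4 = t2 /\ t3 = ~x1 /\ ~x3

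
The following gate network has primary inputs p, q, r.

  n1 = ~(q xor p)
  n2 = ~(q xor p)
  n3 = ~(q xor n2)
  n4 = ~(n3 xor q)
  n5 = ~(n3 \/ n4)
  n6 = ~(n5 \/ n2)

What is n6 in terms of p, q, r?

n2 = ~(q xor p)
n3 = ~(q xor n2) = ~(q xor (~(q xor p)))
n4 = ~(n3 xor q) = ~((~(q xor (~(q xor p)))) xor q)
n5 = ~(n3 \/ n4) = ~((~(q xor (~(q xor p)))) \/ (~((~(q xor (~(q xor p)))) xor q)))
n6 = ~(n5 \/ n2) = ~((~((~(q xor (~(q xor p)))) \/ (~((~(q xor (~(q xor p)))) xor q)))) \/ (~(q xor p)))

~((~((~(q xor (~(q xor p)))) \/ (~((~(q xor (~(q xor p)))) xor q)))) \/ (~(q xor p)))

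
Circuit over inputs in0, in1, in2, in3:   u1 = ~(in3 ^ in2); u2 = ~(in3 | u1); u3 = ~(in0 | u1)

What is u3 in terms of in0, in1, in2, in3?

u1 = ~(in3 ^ in2)
u3 = ~(in0 | u1) = ~(in0 | (~(in3 ^ in2)))

~(in0 | (~(in3 ^ in2)))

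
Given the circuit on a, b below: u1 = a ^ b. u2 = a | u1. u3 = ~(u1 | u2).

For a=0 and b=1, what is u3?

u1 = 0 ^ 1 = 1
u2 = 0 | 1 = 1
u3 = ~(1 | 1) = 0

0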